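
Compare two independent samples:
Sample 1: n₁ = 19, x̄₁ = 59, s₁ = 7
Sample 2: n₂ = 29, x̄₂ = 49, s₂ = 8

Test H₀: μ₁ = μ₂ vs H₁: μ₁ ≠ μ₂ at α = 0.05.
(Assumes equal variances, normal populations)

Answer: t = 4.4439, reject H₀

Derivation:
Pooled variance: s²_p = [18×7² + 28×8²]/(46) = 58.1304
s_p = 7.6243
SE = s_p×√(1/n₁ + 1/n₂) = 7.6243×√(1/19 + 1/29) = 2.2503
t = (x̄₁ - x̄₂)/SE = (59 - 49)/2.2503 = 4.4439
df = 46, t-critical = ±2.013
Decision: reject H₀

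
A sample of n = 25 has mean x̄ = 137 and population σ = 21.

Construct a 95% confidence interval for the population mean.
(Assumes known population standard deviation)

Answer: (128.7680, 145.2320)

Derivation:
Confidence level: 95%, α = 0.05
z_0.025 = 1.960
SE = σ/√n = 21/√25 = 4.2000
Margin of error = 1.960 × 4.2000 = 8.2320
CI: x̄ ± margin = 137 ± 8.2320
CI: (128.7680, 145.2320)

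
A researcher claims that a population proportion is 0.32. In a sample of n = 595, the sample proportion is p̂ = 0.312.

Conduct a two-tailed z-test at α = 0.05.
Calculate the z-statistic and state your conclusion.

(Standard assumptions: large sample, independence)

H₀: p = 0.32, H₁: p ≠ 0.32
Standard error: SE = √(p₀(1-p₀)/n) = √(0.32×0.68/595) = 0.019124
z-statistic: z = (p̂ - p₀)/SE = (0.312 - 0.32)/0.019124 = -0.4183
Critical value: z_0.025 = ±1.960
p-value = 0.6757
Decision: fail to reject H₀ at α = 0.05

Answer: z = -0.4183, fail to reject H₀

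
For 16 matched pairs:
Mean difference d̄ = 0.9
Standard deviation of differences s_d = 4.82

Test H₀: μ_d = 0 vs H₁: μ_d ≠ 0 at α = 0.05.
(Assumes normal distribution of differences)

df = n - 1 = 15
SE = s_d/√n = 4.82/√16 = 1.2050
t = d̄/SE = 0.9/1.2050 = 0.7469
Critical value: t_{0.025,15} = ±2.131
p-value ≈ 0.4667
Decision: fail to reject H₀

Answer: t = 0.7469, fail to reject H₀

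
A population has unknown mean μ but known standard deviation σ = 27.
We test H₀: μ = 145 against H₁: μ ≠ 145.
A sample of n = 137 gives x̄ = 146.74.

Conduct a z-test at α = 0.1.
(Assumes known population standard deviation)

Answer: z = 0.7543, fail to reject H₀

Derivation:
Standard error: SE = σ/√n = 27/√137 = 2.3068
z-statistic: z = (x̄ - μ₀)/SE = (146.74 - 145)/2.3068 = 0.7543
Critical value: ±1.645
p-value = 0.4507
Decision: fail to reject H₀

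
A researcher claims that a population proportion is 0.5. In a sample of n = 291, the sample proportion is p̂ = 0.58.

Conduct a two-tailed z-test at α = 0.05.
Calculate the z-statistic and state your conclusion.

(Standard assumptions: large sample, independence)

Answer: z = 2.7294, reject H₀

Derivation:
H₀: p = 0.5, H₁: p ≠ 0.5
Standard error: SE = √(p₀(1-p₀)/n) = √(0.5×0.5/291) = 0.029311
z-statistic: z = (p̂ - p₀)/SE = (0.58 - 0.5)/0.029311 = 2.7294
Critical value: z_0.025 = ±1.960
p-value = 0.0063
Decision: reject H₀ at α = 0.05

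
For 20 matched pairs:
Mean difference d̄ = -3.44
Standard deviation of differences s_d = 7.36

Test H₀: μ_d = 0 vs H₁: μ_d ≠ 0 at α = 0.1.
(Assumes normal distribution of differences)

df = n - 1 = 19
SE = s_d/√n = 7.36/√20 = 1.6457
t = d̄/SE = -3.44/1.6457 = -2.0903
Critical value: t_{0.05,19} = ±1.729
p-value ≈ 0.0503
Decision: reject H₀

Answer: t = -2.0903, reject H₀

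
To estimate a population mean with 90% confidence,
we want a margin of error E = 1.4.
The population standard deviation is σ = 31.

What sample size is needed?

z_0.05 = 1.645
n = (z×σ/E)² = (1.645×31/1.4)²
n = 1326.7806
Round up: n = 1327

Answer: n = 1327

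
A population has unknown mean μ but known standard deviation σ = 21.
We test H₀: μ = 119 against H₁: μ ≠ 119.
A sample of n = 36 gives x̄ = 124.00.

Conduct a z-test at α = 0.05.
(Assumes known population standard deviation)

Answer: z = 1.4286, fail to reject H₀

Derivation:
Standard error: SE = σ/√n = 21/√36 = 3.5000
z-statistic: z = (x̄ - μ₀)/SE = (124.00 - 119)/3.5000 = 1.4286
Critical value: ±1.960
p-value = 0.1531
Decision: fail to reject H₀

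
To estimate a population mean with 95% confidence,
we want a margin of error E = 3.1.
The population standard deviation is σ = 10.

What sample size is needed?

z_0.025 = 1.960
n = (z×σ/E)² = (1.960×10/3.1)²
n = 39.9750
Round up: n = 40

Answer: n = 40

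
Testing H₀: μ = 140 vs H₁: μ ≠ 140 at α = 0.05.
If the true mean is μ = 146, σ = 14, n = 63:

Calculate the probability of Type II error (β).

Answer: β ≈ 0.0747

Derivation:
SE = σ/√n = 14/√63 = 1.7638
Critical values: μ₀ ± z_0.025×SE = 140 ± 1.960×1.7638
Acceptance region: (136.5430, 143.4570)
Under H₁ (μ = 146): z_high = (143.4570 - 146)/1.7638 = -1.4418, z_low = (136.5430 - 146)/1.7638 = -5.3617
β = P(not reject | H₁) = Φ(-1.4418) - Φ(-5.3617) ≈ 0.0747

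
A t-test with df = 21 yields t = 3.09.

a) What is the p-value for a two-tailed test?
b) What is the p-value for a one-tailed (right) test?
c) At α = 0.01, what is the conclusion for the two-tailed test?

Using t-distribution with df = 21:
a) Two-tailed: p = 2×P(T > 3.09) = 0.0055
b) One-tailed: p = P(T > 3.09) = 0.0028
c) 0.0055 < 0.01, reject H₀

Answer: a) 0.0055, b) 0.0028, c) reject H₀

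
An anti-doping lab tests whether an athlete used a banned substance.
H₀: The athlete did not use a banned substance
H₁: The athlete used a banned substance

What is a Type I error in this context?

Answer: Falsely accusing a clean athlete of doping

Derivation:
Type I error (α): Rejecting H₀ when H₀ is true
Type II error (β): Failing to reject H₀ when H₁ is true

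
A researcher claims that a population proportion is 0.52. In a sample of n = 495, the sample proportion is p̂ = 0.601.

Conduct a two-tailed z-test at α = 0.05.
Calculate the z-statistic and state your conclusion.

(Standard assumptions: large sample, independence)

H₀: p = 0.52, H₁: p ≠ 0.52
Standard error: SE = √(p₀(1-p₀)/n) = √(0.52×0.48/495) = 0.022455
z-statistic: z = (p̂ - p₀)/SE = (0.601 - 0.52)/0.022455 = 3.6072
Critical value: z_0.025 = ±1.960
p-value = 0.0003
Decision: reject H₀ at α = 0.05

Answer: z = 3.6072, reject H₀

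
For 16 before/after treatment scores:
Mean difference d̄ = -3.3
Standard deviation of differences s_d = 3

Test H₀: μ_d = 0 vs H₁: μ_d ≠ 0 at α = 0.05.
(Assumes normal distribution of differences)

df = n - 1 = 15
SE = s_d/√n = 3/√16 = 0.7500
t = d̄/SE = -3.3/0.7500 = -4.4000
Critical value: t_{0.025,15} = ±2.131
p-value ≈ 0.0005
Decision: reject H₀

Answer: t = -4.4000, reject H₀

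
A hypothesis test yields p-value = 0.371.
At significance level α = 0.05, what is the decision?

Compare p-value to α:
0.371 ≥ 0.05
Decision: fail to reject H₀

Answer: fail to reject H₀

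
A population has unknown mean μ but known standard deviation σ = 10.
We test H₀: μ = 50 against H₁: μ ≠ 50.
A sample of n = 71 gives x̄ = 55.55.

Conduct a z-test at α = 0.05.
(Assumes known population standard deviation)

Standard error: SE = σ/√n = 10/√71 = 1.1868
z-statistic: z = (x̄ - μ₀)/SE = (55.55 - 50)/1.1868 = 4.6764
Critical value: ±1.960
p-value < 0.0001
Decision: reject H₀

Answer: z = 4.6764, reject H₀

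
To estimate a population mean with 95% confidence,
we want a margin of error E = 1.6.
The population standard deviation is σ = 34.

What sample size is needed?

z_0.025 = 1.960
n = (z×σ/E)² = (1.960×34/1.6)²
n = 1734.7225
Round up: n = 1735

Answer: n = 1735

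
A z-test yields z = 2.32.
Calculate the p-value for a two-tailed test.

For z = 2.32:
p = 2×P(Z > |2.32|) = 2×(1 - Φ(2.32)) = 0.0203

Answer: p-value ≈ 0.0203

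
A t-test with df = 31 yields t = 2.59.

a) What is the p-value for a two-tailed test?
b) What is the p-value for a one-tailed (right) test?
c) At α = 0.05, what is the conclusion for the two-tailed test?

Using t-distribution with df = 31:
a) Two-tailed: p = 2×P(T > 2.59) = 0.0145
b) One-tailed: p = P(T > 2.59) = 0.0072
c) 0.0145 < 0.05, reject H₀

Answer: a) 0.0145, b) 0.0072, c) reject H₀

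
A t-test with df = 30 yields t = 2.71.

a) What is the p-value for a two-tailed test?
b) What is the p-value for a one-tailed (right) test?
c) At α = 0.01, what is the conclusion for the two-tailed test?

Answer: a) 0.0110, b) 0.0055, c) fail to reject H₀

Derivation:
Using t-distribution with df = 30:
a) Two-tailed: p = 2×P(T > 2.71) = 0.0110
b) One-tailed: p = P(T > 2.71) = 0.0055
c) 0.0110 ≥ 0.01, fail to reject H₀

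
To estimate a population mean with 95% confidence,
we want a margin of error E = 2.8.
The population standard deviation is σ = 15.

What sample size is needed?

z_0.025 = 1.960
n = (z×σ/E)² = (1.960×15/2.8)²
n = 110.2500
Round up: n = 111

Answer: n = 111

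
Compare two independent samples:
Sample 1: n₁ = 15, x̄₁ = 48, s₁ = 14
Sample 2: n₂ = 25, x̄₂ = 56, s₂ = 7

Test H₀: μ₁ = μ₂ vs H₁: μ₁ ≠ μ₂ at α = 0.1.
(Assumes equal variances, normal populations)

Answer: t = -2.4117, reject H₀

Derivation:
Pooled variance: s²_p = [14×14² + 24×7²]/(38) = 103.1579
s_p = 10.1567
SE = s_p×√(1/n₁ + 1/n₂) = 10.1567×√(1/15 + 1/25) = 3.3172
t = (x̄₁ - x̄₂)/SE = (48 - 56)/3.3172 = -2.4117
df = 38, t-critical = ±1.686
Decision: reject H₀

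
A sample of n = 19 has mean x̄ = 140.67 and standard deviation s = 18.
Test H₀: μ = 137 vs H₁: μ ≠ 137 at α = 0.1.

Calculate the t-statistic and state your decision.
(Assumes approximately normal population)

Answer: t = 0.8887, fail to reject H₀

Derivation:
df = n - 1 = 18
SE = s/√n = 18/√19 = 4.1295
t = (x̄ - μ₀)/SE = (140.67 - 137)/4.1295 = 0.8887
Critical value: t_{0.05,18} = ±1.734
p-value ≈ 0.3859
Decision: fail to reject H₀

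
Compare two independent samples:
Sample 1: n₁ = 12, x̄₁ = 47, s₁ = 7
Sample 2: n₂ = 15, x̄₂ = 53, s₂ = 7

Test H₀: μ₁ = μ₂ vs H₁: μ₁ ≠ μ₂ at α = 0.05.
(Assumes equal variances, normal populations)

Pooled variance: s²_p = [11×7² + 14×7²]/(25) = 49.0000
s_p = 7.0000
SE = s_p×√(1/n₁ + 1/n₂) = 7.0000×√(1/12 + 1/15) = 2.7111
t = (x̄₁ - x̄₂)/SE = (47 - 53)/2.7111 = -2.2131
df = 25, t-critical = ±2.060
Decision: reject H₀

Answer: t = -2.2131, reject H₀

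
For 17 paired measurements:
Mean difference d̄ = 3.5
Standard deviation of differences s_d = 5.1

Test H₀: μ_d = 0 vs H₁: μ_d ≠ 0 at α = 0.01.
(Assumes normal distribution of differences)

df = n - 1 = 16
SE = s_d/√n = 5.1/√17 = 1.2369
t = d̄/SE = 3.5/1.2369 = 2.8297
Critical value: t_{0.005,16} = ±2.921
p-value ≈ 0.0121
Decision: fail to reject H₀

Answer: t = 2.8297, fail to reject H₀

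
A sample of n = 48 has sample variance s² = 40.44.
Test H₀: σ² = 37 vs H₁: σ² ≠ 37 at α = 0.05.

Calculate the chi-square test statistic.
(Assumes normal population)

Answer: χ² = 51.3697, fail to reject H₀

Derivation:
df = n - 1 = 47
χ² = (n-1)s²/σ₀² = 47×40.44/37 = 51.3697
Critical values: χ²_{0.975,47} = 29.956, χ²_{0.025,47} = 67.821
Rejection region: χ² < 29.956 or χ² > 67.821
Decision: fail to reject H₀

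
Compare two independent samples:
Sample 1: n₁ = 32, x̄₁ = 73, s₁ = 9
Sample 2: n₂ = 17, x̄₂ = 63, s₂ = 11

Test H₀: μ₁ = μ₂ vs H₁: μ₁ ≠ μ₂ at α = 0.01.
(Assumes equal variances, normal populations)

Answer: t = 3.4255, reject H₀

Derivation:
Pooled variance: s²_p = [31×9² + 16×11²]/(47) = 94.6170
s_p = 9.7271
SE = s_p×√(1/n₁ + 1/n₂) = 9.7271×√(1/32 + 1/17) = 2.9193
t = (x̄₁ - x̄₂)/SE = (73 - 63)/2.9193 = 3.4255
df = 47, t-critical = ±2.685
Decision: reject H₀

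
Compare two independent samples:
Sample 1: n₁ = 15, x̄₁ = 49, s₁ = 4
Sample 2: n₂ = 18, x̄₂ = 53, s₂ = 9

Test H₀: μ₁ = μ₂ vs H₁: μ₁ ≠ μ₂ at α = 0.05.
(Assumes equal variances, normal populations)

Pooled variance: s²_p = [14×4² + 17×9²]/(31) = 51.6452
s_p = 7.1865
SE = s_p×√(1/n₁ + 1/n₂) = 7.1865×√(1/15 + 1/18) = 2.5124
t = (x̄₁ - x̄₂)/SE = (49 - 53)/2.5124 = -1.5921
df = 31, t-critical = ±2.040
Decision: fail to reject H₀

Answer: t = -1.5921, fail to reject H₀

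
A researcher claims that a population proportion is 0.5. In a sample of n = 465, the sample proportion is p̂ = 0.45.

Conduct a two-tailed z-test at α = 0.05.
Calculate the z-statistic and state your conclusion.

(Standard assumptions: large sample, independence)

H₀: p = 0.5, H₁: p ≠ 0.5
Standard error: SE = √(p₀(1-p₀)/n) = √(0.5×0.5/465) = 0.023187
z-statistic: z = (p̂ - p₀)/SE = (0.45 - 0.5)/0.023187 = -2.1564
Critical value: z_0.025 = ±1.960
p-value = 0.0311
Decision: reject H₀ at α = 0.05

Answer: z = -2.1564, reject H₀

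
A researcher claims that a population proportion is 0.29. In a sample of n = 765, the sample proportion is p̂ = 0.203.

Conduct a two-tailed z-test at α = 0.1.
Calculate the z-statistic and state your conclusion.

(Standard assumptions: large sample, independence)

H₀: p = 0.29, H₁: p ≠ 0.29
Standard error: SE = √(p₀(1-p₀)/n) = √(0.29×0.71/765) = 0.016406
z-statistic: z = (p̂ - p₀)/SE = (0.203 - 0.29)/0.016406 = -5.3029
Critical value: z_0.05 = ±1.645
p-value < 0.0001
Decision: reject H₀ at α = 0.1

Answer: z = -5.3029, reject H₀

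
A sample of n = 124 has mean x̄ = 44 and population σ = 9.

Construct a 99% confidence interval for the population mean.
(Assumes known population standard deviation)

Answer: (41.9181, 46.0819)

Derivation:
Confidence level: 99%, α = 0.01
z_0.005 = 2.576
SE = σ/√n = 9/√124 = 0.8082
Margin of error = 2.576 × 0.8082 = 2.0819
CI: x̄ ± margin = 44 ± 2.0819
CI: (41.9181, 46.0819)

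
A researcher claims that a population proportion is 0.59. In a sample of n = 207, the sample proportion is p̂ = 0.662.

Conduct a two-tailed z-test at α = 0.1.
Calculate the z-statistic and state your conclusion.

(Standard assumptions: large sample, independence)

Answer: z = 2.1062, reject H₀

Derivation:
H₀: p = 0.59, H₁: p ≠ 0.59
Standard error: SE = √(p₀(1-p₀)/n) = √(0.59×0.41/207) = 0.034185
z-statistic: z = (p̂ - p₀)/SE = (0.662 - 0.59)/0.034185 = 2.1062
Critical value: z_0.05 = ±1.645
p-value = 0.0352
Decision: reject H₀ at α = 0.1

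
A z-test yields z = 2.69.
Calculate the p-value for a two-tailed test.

For z = 2.69:
p = 2×P(Z > |2.69|) = 2×(1 - Φ(2.69)) = 0.0071

Answer: p-value ≈ 0.0071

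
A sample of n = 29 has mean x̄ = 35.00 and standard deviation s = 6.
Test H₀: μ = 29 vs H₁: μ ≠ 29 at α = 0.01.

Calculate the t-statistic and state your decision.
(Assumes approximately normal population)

df = n - 1 = 28
SE = s/√n = 6/√29 = 1.1142
t = (x̄ - μ₀)/SE = (35.00 - 29)/1.1142 = 5.3850
Critical value: t_{0.005,28} = ±2.763
p-value < 0.0001
Decision: reject H₀

Answer: t = 5.3850, reject H₀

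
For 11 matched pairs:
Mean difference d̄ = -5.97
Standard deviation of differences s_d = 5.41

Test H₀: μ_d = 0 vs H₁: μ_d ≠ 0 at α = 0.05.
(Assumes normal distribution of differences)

Answer: t = -3.6599, reject H₀

Derivation:
df = n - 1 = 10
SE = s_d/√n = 5.41/√11 = 1.6312
t = d̄/SE = -5.97/1.6312 = -3.6599
Critical value: t_{0.025,10} = ±2.228
p-value ≈ 0.0044
Decision: reject H₀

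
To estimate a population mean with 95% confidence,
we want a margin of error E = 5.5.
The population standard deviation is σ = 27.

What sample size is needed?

Answer: n = 93

Derivation:
z_0.025 = 1.960
n = (z×σ/E)² = (1.960×27/5.5)²
n = 92.5794
Round up: n = 93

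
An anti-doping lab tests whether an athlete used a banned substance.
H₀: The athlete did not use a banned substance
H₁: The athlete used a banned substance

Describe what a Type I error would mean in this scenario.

Type I error: rejecting H₀ when it is actually true (false positive).
Type II error: failing to reject H₀ when H₁ is actually true (false negative).

Answer: Falsely accusing a clean athlete of doping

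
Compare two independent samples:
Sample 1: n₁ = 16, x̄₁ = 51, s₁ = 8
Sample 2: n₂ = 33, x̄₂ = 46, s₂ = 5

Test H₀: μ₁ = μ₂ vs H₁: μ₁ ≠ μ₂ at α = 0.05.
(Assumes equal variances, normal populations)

Pooled variance: s²_p = [15×8² + 32×5²]/(47) = 37.4468
s_p = 6.1194
SE = s_p×√(1/n₁ + 1/n₂) = 6.1194×√(1/16 + 1/33) = 1.8642
t = (x̄₁ - x̄₂)/SE = (51 - 46)/1.8642 = 2.6821
df = 47, t-critical = ±2.012
Decision: reject H₀

Answer: t = 2.6821, reject H₀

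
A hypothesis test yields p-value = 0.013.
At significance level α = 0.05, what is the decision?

Answer: reject H₀

Derivation:
Compare p-value to α:
0.013 < 0.05
Decision: reject H₀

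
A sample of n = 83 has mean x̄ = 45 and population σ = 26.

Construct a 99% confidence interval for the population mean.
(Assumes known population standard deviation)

Answer: (37.6484, 52.3516)

Derivation:
Confidence level: 99%, α = 0.01
z_0.005 = 2.576
SE = σ/√n = 26/√83 = 2.8539
Margin of error = 2.576 × 2.8539 = 7.3516
CI: x̄ ± margin = 45 ± 7.3516
CI: (37.6484, 52.3516)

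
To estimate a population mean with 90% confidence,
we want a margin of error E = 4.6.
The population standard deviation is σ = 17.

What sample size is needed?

z_0.05 = 1.645
n = (z×σ/E)² = (1.645×17/4.6)²
n = 36.9585
Round up: n = 37

Answer: n = 37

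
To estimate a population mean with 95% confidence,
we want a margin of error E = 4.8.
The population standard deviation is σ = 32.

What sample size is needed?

z_0.025 = 1.960
n = (z×σ/E)² = (1.960×32/4.8)²
n = 170.7378
Round up: n = 171

Answer: n = 171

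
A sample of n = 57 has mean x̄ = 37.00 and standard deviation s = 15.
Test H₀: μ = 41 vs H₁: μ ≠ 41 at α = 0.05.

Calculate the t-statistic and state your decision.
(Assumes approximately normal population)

Answer: t = -2.0133, reject H₀

Derivation:
df = n - 1 = 56
SE = s/√n = 15/√57 = 1.9868
t = (x̄ - μ₀)/SE = (37.00 - 41)/1.9868 = -2.0133
Critical value: t_{0.025,56} = ±2.003
p-value ≈ 0.0489
Decision: reject H₀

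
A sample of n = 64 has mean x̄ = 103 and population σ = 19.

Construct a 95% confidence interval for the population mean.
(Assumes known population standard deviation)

Answer: (98.3450, 107.6550)

Derivation:
Confidence level: 95%, α = 0.05
z_0.025 = 1.960
SE = σ/√n = 19/√64 = 2.3750
Margin of error = 1.960 × 2.3750 = 4.6550
CI: x̄ ± margin = 103 ± 4.6550
CI: (98.3450, 107.6550)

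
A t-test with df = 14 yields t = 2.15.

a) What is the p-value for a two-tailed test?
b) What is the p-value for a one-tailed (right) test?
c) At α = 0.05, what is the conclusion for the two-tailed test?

Using t-distribution with df = 14:
a) Two-tailed: p = 2×P(T > 2.15) = 0.0495
b) One-tailed: p = P(T > 2.15) = 0.0248
c) 0.0495 < 0.05, reject H₀

Answer: a) 0.0495, b) 0.0248, c) reject H₀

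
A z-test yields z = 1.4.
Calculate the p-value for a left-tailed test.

Answer: p-value ≈ 0.9192

Derivation:
For z = 1.4:
p = P(Z < 1.4) = Φ(1.4) = 0.9192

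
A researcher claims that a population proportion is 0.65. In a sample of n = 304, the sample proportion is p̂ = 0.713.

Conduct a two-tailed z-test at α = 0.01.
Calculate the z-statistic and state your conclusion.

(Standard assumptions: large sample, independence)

H₀: p = 0.65, H₁: p ≠ 0.65
Standard error: SE = √(p₀(1-p₀)/n) = √(0.65×0.35/304) = 0.027356
z-statistic: z = (p̂ - p₀)/SE = (0.713 - 0.65)/0.027356 = 2.3030
Critical value: z_0.005 = ±2.576
p-value = 0.0213
Decision: fail to reject H₀ at α = 0.01

Answer: z = 2.3030, fail to reject H₀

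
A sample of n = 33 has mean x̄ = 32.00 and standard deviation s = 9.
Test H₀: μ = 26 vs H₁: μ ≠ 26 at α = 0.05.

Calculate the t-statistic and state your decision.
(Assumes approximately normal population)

df = n - 1 = 32
SE = s/√n = 9/√33 = 1.5667
t = (x̄ - μ₀)/SE = (32.00 - 26)/1.5667 = 3.8297
Critical value: t_{0.025,32} = ±2.037
p-value ≈ 0.0006
Decision: reject H₀

Answer: t = 3.8297, reject H₀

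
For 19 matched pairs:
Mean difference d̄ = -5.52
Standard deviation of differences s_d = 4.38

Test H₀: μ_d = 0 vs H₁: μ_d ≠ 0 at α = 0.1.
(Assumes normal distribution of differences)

df = n - 1 = 18
SE = s_d/√n = 4.38/√19 = 1.0048
t = d̄/SE = -5.52/1.0048 = -5.4936
Critical value: t_{0.05,18} = ±1.734
p-value < 0.0001
Decision: reject H₀

Answer: t = -5.4936, reject H₀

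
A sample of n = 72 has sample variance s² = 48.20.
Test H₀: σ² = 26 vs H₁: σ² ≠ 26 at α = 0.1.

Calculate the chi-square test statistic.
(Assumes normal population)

Answer: χ² = 131.6231, reject H₀

Derivation:
df = n - 1 = 71
χ² = (n-1)s²/σ₀² = 71×48.20/26 = 131.6231
Critical values: χ²_{0.95,71} = 52.600, χ²_{0.05,71} = 91.670
Rejection region: χ² < 52.600 or χ² > 91.670
Decision: reject H₀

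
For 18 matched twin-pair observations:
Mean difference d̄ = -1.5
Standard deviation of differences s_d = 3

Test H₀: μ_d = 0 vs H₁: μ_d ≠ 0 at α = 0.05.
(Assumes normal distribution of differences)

df = n - 1 = 17
SE = s_d/√n = 3/√18 = 0.7071
t = d̄/SE = -1.5/0.7071 = -2.1213
Critical value: t_{0.025,17} = ±2.110
p-value ≈ 0.0489
Decision: reject H₀

Answer: t = -2.1213, reject H₀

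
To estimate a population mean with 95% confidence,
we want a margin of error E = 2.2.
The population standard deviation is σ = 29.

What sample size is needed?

Answer: n = 668

Derivation:
z_0.025 = 1.960
n = (z×σ/E)² = (1.960×29/2.2)²
n = 667.5177
Round up: n = 668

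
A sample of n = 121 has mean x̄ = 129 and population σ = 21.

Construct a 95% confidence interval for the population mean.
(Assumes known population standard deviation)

Answer: (125.2582, 132.7418)

Derivation:
Confidence level: 95%, α = 0.05
z_0.025 = 1.960
SE = σ/√n = 21/√121 = 1.9091
Margin of error = 1.960 × 1.9091 = 3.7418
CI: x̄ ± margin = 129 ± 3.7418
CI: (125.2582, 132.7418)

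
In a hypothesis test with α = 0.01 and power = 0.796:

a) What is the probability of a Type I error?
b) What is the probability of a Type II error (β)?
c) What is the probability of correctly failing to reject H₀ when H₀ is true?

a) Type I error probability = α = 0.01
b) Power = P(reject H₀ | H₁ true) = 1 - β = 0.796, so Type II error probability = β = 1 - Power = 0.204
c) P(fail to reject H₀ | H₀ true) = 1 - α = 0.99

Answer: a) 0.01, b) 0.204, c) 0.99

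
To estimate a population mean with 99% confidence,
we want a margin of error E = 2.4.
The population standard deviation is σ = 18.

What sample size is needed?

z_0.005 = 2.576
n = (z×σ/E)² = (2.576×18/2.4)²
n = 373.2624
Round up: n = 374

Answer: n = 374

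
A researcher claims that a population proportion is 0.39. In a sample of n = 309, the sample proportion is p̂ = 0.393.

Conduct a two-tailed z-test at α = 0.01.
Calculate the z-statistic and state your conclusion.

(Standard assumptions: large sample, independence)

H₀: p = 0.39, H₁: p ≠ 0.39
Standard error: SE = √(p₀(1-p₀)/n) = √(0.39×0.61/309) = 0.027747
z-statistic: z = (p̂ - p₀)/SE = (0.393 - 0.39)/0.027747 = 0.1081
Critical value: z_0.005 = ±2.576
p-value = 0.9139
Decision: fail to reject H₀ at α = 0.01

Answer: z = 0.1081, fail to reject H₀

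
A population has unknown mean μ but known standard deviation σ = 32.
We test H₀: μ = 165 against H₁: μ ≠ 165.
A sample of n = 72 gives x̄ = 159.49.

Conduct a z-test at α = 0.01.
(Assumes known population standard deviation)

Standard error: SE = σ/√n = 32/√72 = 3.7712
z-statistic: z = (x̄ - μ₀)/SE = (159.49 - 165)/3.7712 = -1.4611
Critical value: ±2.576
p-value = 0.1440
Decision: fail to reject H₀

Answer: z = -1.4611, fail to reject H₀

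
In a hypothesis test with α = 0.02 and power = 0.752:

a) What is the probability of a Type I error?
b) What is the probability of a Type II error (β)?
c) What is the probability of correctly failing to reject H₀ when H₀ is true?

a) Type I error probability = α = 0.02
b) Power = P(reject H₀ | H₁ true) = 1 - β = 0.752, so Type II error probability = β = 1 - Power = 0.248
c) P(fail to reject H₀ | H₀ true) = 1 - α = 0.98

Answer: a) 0.02, b) 0.248, c) 0.98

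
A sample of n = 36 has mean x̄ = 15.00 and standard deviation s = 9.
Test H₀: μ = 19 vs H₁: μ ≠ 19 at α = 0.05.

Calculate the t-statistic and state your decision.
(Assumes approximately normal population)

Answer: t = -2.6667, reject H₀

Derivation:
df = n - 1 = 35
SE = s/√n = 9/√36 = 1.5000
t = (x̄ - μ₀)/SE = (15.00 - 19)/1.5000 = -2.6667
Critical value: t_{0.025,35} = ±2.030
p-value ≈ 0.0115
Decision: reject H₀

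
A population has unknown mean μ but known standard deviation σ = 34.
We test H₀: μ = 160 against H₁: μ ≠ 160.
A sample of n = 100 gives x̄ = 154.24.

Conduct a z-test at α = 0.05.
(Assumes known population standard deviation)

Standard error: SE = σ/√n = 34/√100 = 3.4000
z-statistic: z = (x̄ - μ₀)/SE = (154.24 - 160)/3.4000 = -1.6941
Critical value: ±1.960
p-value = 0.0902
Decision: fail to reject H₀

Answer: z = -1.6941, fail to reject H₀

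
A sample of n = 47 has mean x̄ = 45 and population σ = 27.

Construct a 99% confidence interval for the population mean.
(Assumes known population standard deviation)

Answer: (34.8547, 55.1453)

Derivation:
Confidence level: 99%, α = 0.01
z_0.005 = 2.576
SE = σ/√n = 27/√47 = 3.9384
Margin of error = 2.576 × 3.9384 = 10.1453
CI: x̄ ± margin = 45 ± 10.1453
CI: (34.8547, 55.1453)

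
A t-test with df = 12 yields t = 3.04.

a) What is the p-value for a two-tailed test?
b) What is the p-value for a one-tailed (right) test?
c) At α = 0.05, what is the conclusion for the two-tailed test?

Answer: a) 0.0103, b) 0.0051, c) reject H₀

Derivation:
Using t-distribution with df = 12:
a) Two-tailed: p = 2×P(T > 3.04) = 0.0103
b) One-tailed: p = P(T > 3.04) = 0.0051
c) 0.0103 < 0.05, reject H₀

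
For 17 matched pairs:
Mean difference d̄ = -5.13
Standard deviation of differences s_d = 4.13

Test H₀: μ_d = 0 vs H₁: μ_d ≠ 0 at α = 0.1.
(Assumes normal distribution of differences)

df = n - 1 = 16
SE = s_d/√n = 4.13/√17 = 1.0017
t = d̄/SE = -5.13/1.0017 = -5.1213
Critical value: t_{0.05,16} = ±1.746
p-value ≈ 0.0001
Decision: reject H₀

Answer: t = -5.1213, reject H₀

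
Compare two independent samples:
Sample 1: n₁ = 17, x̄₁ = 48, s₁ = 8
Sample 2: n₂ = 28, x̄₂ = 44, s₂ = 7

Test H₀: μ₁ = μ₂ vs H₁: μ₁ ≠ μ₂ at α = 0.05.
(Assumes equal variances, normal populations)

Pooled variance: s²_p = [16×8² + 27×7²]/(43) = 54.5814
s_p = 7.3879
SE = s_p×√(1/n₁ + 1/n₂) = 7.3879×√(1/17 + 1/28) = 2.2716
t = (x̄₁ - x̄₂)/SE = (48 - 44)/2.2716 = 1.7609
df = 43, t-critical = ±2.017
Decision: fail to reject H₀

Answer: t = 1.7609, fail to reject H₀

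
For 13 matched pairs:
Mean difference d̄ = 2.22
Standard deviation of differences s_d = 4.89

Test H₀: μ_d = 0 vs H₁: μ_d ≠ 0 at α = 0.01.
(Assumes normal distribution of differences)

df = n - 1 = 12
SE = s_d/√n = 4.89/√13 = 1.3562
t = d̄/SE = 2.22/1.3562 = 1.6369
Critical value: t_{0.005,12} = ±3.055
p-value ≈ 0.1276
Decision: fail to reject H₀

Answer: t = 1.6369, fail to reject H₀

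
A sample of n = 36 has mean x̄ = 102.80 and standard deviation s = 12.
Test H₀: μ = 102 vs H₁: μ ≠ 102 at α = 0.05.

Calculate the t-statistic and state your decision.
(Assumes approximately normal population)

Answer: t = 0.4000, fail to reject H₀

Derivation:
df = n - 1 = 35
SE = s/√n = 12/√36 = 2.0000
t = (x̄ - μ₀)/SE = (102.80 - 102)/2.0000 = 0.4000
Critical value: t_{0.025,35} = ±2.030
p-value ≈ 0.6916
Decision: fail to reject H₀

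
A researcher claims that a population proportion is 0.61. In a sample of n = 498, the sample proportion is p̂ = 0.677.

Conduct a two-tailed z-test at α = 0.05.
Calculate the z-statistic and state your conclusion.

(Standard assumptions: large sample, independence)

Answer: z = 3.0654, reject H₀

Derivation:
H₀: p = 0.61, H₁: p ≠ 0.61
Standard error: SE = √(p₀(1-p₀)/n) = √(0.61×0.39/498) = 0.021857
z-statistic: z = (p̂ - p₀)/SE = (0.677 - 0.61)/0.021857 = 3.0654
Critical value: z_0.025 = ±1.960
p-value = 0.0022
Decision: reject H₀ at α = 0.05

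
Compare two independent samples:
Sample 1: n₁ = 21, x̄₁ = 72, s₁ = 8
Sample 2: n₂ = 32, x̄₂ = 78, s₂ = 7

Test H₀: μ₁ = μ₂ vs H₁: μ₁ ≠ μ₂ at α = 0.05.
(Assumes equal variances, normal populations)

Answer: t = -2.8839, reject H₀

Derivation:
Pooled variance: s²_p = [20×8² + 31×7²]/(51) = 54.8824
s_p = 7.4083
SE = s_p×√(1/n₁ + 1/n₂) = 7.4083×√(1/21 + 1/32) = 2.0805
t = (x̄₁ - x̄₂)/SE = (72 - 78)/2.0805 = -2.8839
df = 51, t-critical = ±2.008
Decision: reject H₀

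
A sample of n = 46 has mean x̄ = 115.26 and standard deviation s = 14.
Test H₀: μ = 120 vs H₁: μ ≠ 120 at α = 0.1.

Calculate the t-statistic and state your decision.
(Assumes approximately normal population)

df = n - 1 = 45
SE = s/√n = 14/√46 = 2.0642
t = (x̄ - μ₀)/SE = (115.26 - 120)/2.0642 = -2.2963
Critical value: t_{0.05,45} = ±1.679
p-value ≈ 0.0264
Decision: reject H₀

Answer: t = -2.2963, reject H₀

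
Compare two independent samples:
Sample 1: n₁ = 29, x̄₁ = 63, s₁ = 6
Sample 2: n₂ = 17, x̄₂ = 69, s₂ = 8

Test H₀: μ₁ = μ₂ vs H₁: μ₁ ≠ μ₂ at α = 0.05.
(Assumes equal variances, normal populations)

Answer: t = -2.8905, reject H₀

Derivation:
Pooled variance: s²_p = [28×6² + 16×8²]/(44) = 46.1818
s_p = 6.7957
SE = s_p×√(1/n₁ + 1/n₂) = 6.7957×√(1/29 + 1/17) = 2.0758
t = (x̄₁ - x̄₂)/SE = (63 - 69)/2.0758 = -2.8905
df = 44, t-critical = ±2.015
Decision: reject H₀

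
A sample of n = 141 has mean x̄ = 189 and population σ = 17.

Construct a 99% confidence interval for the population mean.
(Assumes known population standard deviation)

Confidence level: 99%, α = 0.01
z_0.005 = 2.576
SE = σ/√n = 17/√141 = 1.4317
Margin of error = 2.576 × 1.4317 = 3.6881
CI: x̄ ± margin = 189 ± 3.6881
CI: (185.3119, 192.6881)

Answer: (185.3119, 192.6881)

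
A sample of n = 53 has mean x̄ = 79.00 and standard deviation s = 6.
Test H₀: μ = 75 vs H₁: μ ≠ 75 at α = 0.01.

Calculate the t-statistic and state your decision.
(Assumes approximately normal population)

Answer: t = 4.8532, reject H₀

Derivation:
df = n - 1 = 52
SE = s/√n = 6/√53 = 0.8242
t = (x̄ - μ₀)/SE = (79.00 - 75)/0.8242 = 4.8532
Critical value: t_{0.005,52} = ±2.674
p-value < 0.0001
Decision: reject H₀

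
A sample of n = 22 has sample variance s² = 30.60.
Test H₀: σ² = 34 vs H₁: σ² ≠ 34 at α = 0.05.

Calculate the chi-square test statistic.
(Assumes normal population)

Answer: χ² = 18.9000, fail to reject H₀

Derivation:
df = n - 1 = 21
χ² = (n-1)s²/σ₀² = 21×30.60/34 = 18.9000
Critical values: χ²_{0.975,21} = 10.283, χ²_{0.025,21} = 35.479
Rejection region: χ² < 10.283 or χ² > 35.479
Decision: fail to reject H₀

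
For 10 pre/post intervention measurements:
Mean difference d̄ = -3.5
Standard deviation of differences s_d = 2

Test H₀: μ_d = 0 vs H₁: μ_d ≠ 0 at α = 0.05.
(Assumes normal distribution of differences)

Answer: t = -5.5336, reject H₀

Derivation:
df = n - 1 = 9
SE = s_d/√n = 2/√10 = 0.6325
t = d̄/SE = -3.5/0.6325 = -5.5336
Critical value: t_{0.025,9} = ±2.262
p-value ≈ 0.0004
Decision: reject H₀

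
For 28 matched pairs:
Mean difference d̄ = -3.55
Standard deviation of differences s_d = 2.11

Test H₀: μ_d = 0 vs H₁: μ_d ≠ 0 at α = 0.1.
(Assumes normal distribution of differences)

df = n - 1 = 27
SE = s_d/√n = 2.11/√28 = 0.3988
t = d̄/SE = -3.55/0.3988 = -8.9017
Critical value: t_{0.05,27} = ±1.703
p-value < 0.0001
Decision: reject H₀

Answer: t = -8.9017, reject H₀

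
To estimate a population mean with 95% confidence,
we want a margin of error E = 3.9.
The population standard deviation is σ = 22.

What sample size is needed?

Answer: n = 123

Derivation:
z_0.025 = 1.960
n = (z×σ/E)² = (1.960×22/3.9)²
n = 122.2442
Round up: n = 123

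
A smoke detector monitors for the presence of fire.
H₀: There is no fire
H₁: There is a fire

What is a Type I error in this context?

Answer: The alarm sounds when there is no fire (false alarm)

Derivation:
Type I error (α): Rejecting H₀ when H₀ is true
Type II error (β): Failing to reject H₀ when H₁ is true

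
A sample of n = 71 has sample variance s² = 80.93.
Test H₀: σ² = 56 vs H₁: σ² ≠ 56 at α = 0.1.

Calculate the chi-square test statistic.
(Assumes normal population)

Answer: χ² = 101.1625, reject H₀

Derivation:
df = n - 1 = 70
χ² = (n-1)s²/σ₀² = 70×80.93/56 = 101.1625
Critical values: χ²_{0.95,70} = 51.739, χ²_{0.05,70} = 90.531
Rejection region: χ² < 51.739 or χ² > 90.531
Decision: reject H₀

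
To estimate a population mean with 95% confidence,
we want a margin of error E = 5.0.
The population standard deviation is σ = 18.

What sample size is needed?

z_0.025 = 1.960
n = (z×σ/E)² = (1.960×18/5.0)²
n = 49.7871
Round up: n = 50

Answer: n = 50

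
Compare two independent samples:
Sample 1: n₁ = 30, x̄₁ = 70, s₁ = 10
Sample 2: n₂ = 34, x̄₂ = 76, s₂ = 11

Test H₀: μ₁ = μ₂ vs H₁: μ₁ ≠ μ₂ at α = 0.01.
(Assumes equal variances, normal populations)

Answer: t = -2.2717, fail to reject H₀

Derivation:
Pooled variance: s²_p = [29×10² + 33×11²]/(62) = 111.1774
s_p = 10.5441
SE = s_p×√(1/n₁ + 1/n₂) = 10.5441×√(1/30 + 1/34) = 2.6412
t = (x̄₁ - x̄₂)/SE = (70 - 76)/2.6412 = -2.2717
df = 62, t-critical = ±2.657
Decision: fail to reject H₀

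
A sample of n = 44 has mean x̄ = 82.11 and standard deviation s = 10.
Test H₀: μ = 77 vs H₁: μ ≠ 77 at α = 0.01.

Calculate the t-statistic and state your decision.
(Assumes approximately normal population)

Answer: t = 3.3895, reject H₀

Derivation:
df = n - 1 = 43
SE = s/√n = 10/√44 = 1.5076
t = (x̄ - μ₀)/SE = (82.11 - 77)/1.5076 = 3.3895
Critical value: t_{0.005,43} = ±2.695
p-value ≈ 0.0015
Decision: reject H₀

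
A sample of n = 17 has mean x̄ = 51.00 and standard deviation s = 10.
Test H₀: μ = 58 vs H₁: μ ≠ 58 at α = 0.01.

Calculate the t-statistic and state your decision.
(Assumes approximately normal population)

df = n - 1 = 16
SE = s/√n = 10/√17 = 2.4254
t = (x̄ - μ₀)/SE = (51.00 - 58)/2.4254 = -2.8861
Critical value: t_{0.005,16} = ±2.921
p-value ≈ 0.0107
Decision: fail to reject H₀

Answer: t = -2.8861, fail to reject H₀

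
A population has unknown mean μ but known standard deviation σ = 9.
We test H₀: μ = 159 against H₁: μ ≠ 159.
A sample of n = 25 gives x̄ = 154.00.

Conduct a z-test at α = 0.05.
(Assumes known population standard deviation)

Answer: z = -2.7778, reject H₀

Derivation:
Standard error: SE = σ/√n = 9/√25 = 1.8000
z-statistic: z = (x̄ - μ₀)/SE = (154.00 - 159)/1.8000 = -2.7778
Critical value: ±1.960
p-value = 0.0055
Decision: reject H₀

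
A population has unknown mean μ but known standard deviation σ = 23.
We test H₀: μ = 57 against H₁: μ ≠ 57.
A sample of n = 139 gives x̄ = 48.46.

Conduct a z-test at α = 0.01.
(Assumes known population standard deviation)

Answer: z = -4.3777, reject H₀

Derivation:
Standard error: SE = σ/√n = 23/√139 = 1.9508
z-statistic: z = (x̄ - μ₀)/SE = (48.46 - 57)/1.9508 = -4.3777
Critical value: ±2.576
p-value < 0.0001
Decision: reject H₀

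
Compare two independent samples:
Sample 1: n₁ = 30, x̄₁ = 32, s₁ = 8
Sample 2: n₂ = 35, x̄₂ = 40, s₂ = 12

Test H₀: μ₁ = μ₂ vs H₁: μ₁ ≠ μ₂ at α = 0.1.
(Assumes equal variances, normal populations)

Pooled variance: s²_p = [29×8² + 34×12²]/(63) = 107.1746
s_p = 10.3525
SE = s_p×√(1/n₁ + 1/n₂) = 10.3525×√(1/30 + 1/35) = 2.5758
t = (x̄₁ - x̄₂)/SE = (32 - 40)/2.5758 = -3.1058
df = 63, t-critical = ±1.669
Decision: reject H₀

Answer: t = -3.1058, reject H₀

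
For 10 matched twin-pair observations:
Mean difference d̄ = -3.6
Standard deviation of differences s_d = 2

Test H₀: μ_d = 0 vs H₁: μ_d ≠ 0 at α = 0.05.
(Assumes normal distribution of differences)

df = n - 1 = 9
SE = s_d/√n = 2/√10 = 0.6325
t = d̄/SE = -3.6/0.6325 = -5.6917
Critical value: t_{0.025,9} = ±2.262
p-value ≈ 0.0003
Decision: reject H₀

Answer: t = -5.6917, reject H₀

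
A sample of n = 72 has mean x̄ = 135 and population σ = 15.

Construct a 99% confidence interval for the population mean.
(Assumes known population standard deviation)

Confidence level: 99%, α = 0.01
z_0.005 = 2.576
SE = σ/√n = 15/√72 = 1.7678
Margin of error = 2.576 × 1.7678 = 4.5539
CI: x̄ ± margin = 135 ± 4.5539
CI: (130.4461, 139.5539)

Answer: (130.4461, 139.5539)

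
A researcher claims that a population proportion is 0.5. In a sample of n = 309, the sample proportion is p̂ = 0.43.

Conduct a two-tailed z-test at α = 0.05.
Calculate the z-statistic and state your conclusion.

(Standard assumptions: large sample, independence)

H₀: p = 0.5, H₁: p ≠ 0.5
Standard error: SE = √(p₀(1-p₀)/n) = √(0.5×0.5/309) = 0.028444
z-statistic: z = (p̂ - p₀)/SE = (0.43 - 0.5)/0.028444 = -2.4610
Critical value: z_0.025 = ±1.960
p-value = 0.0139
Decision: reject H₀ at α = 0.05

Answer: z = -2.4610, reject H₀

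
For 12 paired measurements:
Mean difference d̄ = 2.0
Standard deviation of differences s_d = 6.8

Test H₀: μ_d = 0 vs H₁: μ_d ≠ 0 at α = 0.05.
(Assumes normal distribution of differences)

Answer: t = 1.0188, fail to reject H₀

Derivation:
df = n - 1 = 11
SE = s_d/√n = 6.8/√12 = 1.9630
t = d̄/SE = 2.0/1.9630 = 1.0188
Critical value: t_{0.025,11} = ±2.201
p-value ≈ 0.3302
Decision: fail to reject H₀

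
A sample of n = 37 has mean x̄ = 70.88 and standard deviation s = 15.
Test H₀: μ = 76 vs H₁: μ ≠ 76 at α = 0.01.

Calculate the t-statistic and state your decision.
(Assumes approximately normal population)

df = n - 1 = 36
SE = s/√n = 15/√37 = 2.4660
t = (x̄ - μ₀)/SE = (70.88 - 76)/2.4660 = -2.0762
Critical value: t_{0.005,36} = ±2.719
p-value ≈ 0.0451
Decision: fail to reject H₀

Answer: t = -2.0762, fail to reject H₀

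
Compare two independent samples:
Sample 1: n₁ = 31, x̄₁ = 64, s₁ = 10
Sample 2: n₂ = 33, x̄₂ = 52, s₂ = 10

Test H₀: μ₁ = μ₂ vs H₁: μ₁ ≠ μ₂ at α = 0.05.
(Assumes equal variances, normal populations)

Answer: t = 4.7977, reject H₀

Derivation:
Pooled variance: s²_p = [30×10² + 32×10²]/(62) = 100.0000
s_p = 10.0000
SE = s_p×√(1/n₁ + 1/n₂) = 10.0000×√(1/31 + 1/33) = 2.5012
t = (x̄₁ - x̄₂)/SE = (64 - 52)/2.5012 = 4.7977
df = 62, t-critical = ±1.999
Decision: reject H₀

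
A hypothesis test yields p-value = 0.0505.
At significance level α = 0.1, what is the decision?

Answer: reject H₀

Derivation:
Compare p-value to α:
0.0505 < 0.1
Decision: reject H₀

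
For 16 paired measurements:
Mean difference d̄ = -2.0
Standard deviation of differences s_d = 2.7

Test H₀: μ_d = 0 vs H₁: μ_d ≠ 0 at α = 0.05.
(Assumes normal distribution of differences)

df = n - 1 = 15
SE = s_d/√n = 2.7/√16 = 0.6750
t = d̄/SE = -2.0/0.6750 = -2.9630
Critical value: t_{0.025,15} = ±2.131
p-value ≈ 0.0097
Decision: reject H₀

Answer: t = -2.9630, reject H₀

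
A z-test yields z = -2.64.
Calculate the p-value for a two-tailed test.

Answer: p-value ≈ 0.0083

Derivation:
For z = -2.64:
p = 2×P(Z > |-2.64|) = 2×(1 - Φ(2.64)) = 0.0083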